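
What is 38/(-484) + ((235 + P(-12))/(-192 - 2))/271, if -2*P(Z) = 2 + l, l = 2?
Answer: -263823/3180727 ≈ -0.082944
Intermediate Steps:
P(Z) = -2 (P(Z) = -(2 + 2)/2 = -1/2*4 = -2)
38/(-484) + ((235 + P(-12))/(-192 - 2))/271 = 38/(-484) + ((235 - 2)/(-192 - 2))/271 = 38*(-1/484) + (233/(-194))*(1/271) = -19/242 + (233*(-1/194))*(1/271) = -19/242 - 233/194*1/271 = -19/242 - 233/52574 = -263823/3180727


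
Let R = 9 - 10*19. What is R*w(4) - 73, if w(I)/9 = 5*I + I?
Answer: -39169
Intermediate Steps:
w(I) = 54*I (w(I) = 9*(5*I + I) = 9*(6*I) = 54*I)
R = -181 (R = 9 - 190 = -181)
R*w(4) - 73 = -9774*4 - 73 = -181*216 - 73 = -39096 - 73 = -39169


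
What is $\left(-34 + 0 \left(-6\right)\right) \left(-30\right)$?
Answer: $1020$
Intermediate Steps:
$\left(-34 + 0 \left(-6\right)\right) \left(-30\right) = \left(-34 + 0\right) \left(-30\right) = \left(-34\right) \left(-30\right) = 1020$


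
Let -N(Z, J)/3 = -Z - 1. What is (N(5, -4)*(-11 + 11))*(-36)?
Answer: 0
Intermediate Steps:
N(Z, J) = 3 + 3*Z (N(Z, J) = -3*(-Z - 1) = -3*(-1 - Z) = 3 + 3*Z)
(N(5, -4)*(-11 + 11))*(-36) = ((3 + 3*5)*(-11 + 11))*(-36) = ((3 + 15)*0)*(-36) = (18*0)*(-36) = 0*(-36) = 0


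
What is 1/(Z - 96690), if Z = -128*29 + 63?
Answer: -1/100339 ≈ -9.9662e-6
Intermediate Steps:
Z = -3649 (Z = -3712 + 63 = -3649)
1/(Z - 96690) = 1/(-3649 - 96690) = 1/(-100339) = -1/100339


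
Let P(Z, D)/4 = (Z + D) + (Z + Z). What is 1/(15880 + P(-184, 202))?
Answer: 1/14480 ≈ 6.9061e-5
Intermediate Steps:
P(Z, D) = 4*D + 12*Z (P(Z, D) = 4*((Z + D) + (Z + Z)) = 4*((D + Z) + 2*Z) = 4*(D + 3*Z) = 4*D + 12*Z)
1/(15880 + P(-184, 202)) = 1/(15880 + (4*202 + 12*(-184))) = 1/(15880 + (808 - 2208)) = 1/(15880 - 1400) = 1/14480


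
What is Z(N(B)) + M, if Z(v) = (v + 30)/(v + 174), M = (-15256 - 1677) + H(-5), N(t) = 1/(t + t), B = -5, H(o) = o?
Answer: -29454883/1739 ≈ -16938.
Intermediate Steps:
N(t) = 1/(2*t)
M = -16938 (M = (-15256 - 1677) - 5 = -16933 - 5 = -16938)
Z(v) = (30 + v)/(174 + v)
Z(N(B)) + M = (30 + (½)/(-5))/(174 + (½)/(-5)) - 16938 = (30 + (½)*(-⅕))/(174 + (½)*(-⅕)) - 16938 = (30 - ⅒)/(174 - ⅒) - 16938 = (299/10)/(1739/10) - 16938 = (10/1739)*(299/10) - 16938 = 299/1739 - 16938 = -29454883/1739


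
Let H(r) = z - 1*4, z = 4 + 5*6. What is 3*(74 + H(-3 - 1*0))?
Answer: 312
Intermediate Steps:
z = 34 (z = 4 + 30 = 34)
H(r) = 30 (H(r) = 34 - 1*4 = 34 - 4 = 30)
3*(74 + H(-3 - 1*0)) = 3*(74 + 30) = 3*104 = 312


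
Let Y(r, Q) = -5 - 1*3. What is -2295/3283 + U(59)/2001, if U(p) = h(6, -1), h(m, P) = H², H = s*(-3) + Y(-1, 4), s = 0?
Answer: -4382183/6569283 ≈ -0.66707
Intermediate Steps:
Y(r, Q) = -8 (Y(r, Q) = -5 - 3 = -8)
H = -8 (H = 0*(-3) - 8 = 0 - 8 = -8)
h(m, P) = 64 (h(m, P) = (-8)² = 64)
U(p) = 64
-2295/3283 + U(59)/2001 = -2295/3283 + 64/2001 = -4382183/6569283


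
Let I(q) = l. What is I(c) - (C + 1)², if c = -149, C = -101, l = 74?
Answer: -9926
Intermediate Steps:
I(q) = 74
I(c) - (C + 1)² = 74 - (-101 + 1)² = 74 - 1*(-100)² = 74 - 1*10000 = 74 - 10000 = -9926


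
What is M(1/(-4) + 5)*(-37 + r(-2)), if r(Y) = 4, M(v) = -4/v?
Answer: 528/19 ≈ 27.789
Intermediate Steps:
M(1/(-4) + 5)*(-37 + r(-2)) = (-4/(1/(-4) + 5))*(-37 + 4) = -4/(-¼ + 5)*(-33) = -4/19/4*(-33) = -4*4/19*(-33) = -16/19*(-33) = 528/19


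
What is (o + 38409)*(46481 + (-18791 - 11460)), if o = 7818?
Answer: 750264210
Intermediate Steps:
(o + 38409)*(46481 + (-18791 - 11460)) = (7818 + 38409)*(46481 + (-18791 - 11460)) = 46227*(46481 - 30251) = 46227*16230 = 750264210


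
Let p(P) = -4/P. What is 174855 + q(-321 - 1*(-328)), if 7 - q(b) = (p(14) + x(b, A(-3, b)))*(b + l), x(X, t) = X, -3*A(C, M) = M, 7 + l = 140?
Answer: 173922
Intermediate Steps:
l = 133 (l = -7 + 140 = 133)
A(C, M) = -M/3
q(b) = 7 - (133 + b)*(-2/7 + b) (q(b) = 7 - (-4/14 + b)*(b + 133) = 7 - (-4*1/14 + b)*(133 + b) = 7 - (-2/7 + b)*(133 + b) = 7 - (133 + b)*(-2/7 + b))
174855 + q(-321 - 1*(-328)) = 174855 + (45 - (-321 - 1*(-328))² - 929*(-321 - 1*(-328))/7) = 174855 + (45 - (-321 + 328)² - 929*(-321 + 328)/7) = 174855 + (45 - 1*7² - 929/7*7) = 174855 + (45 - 1*49 - 929) = 174855 + (45 - 49 - 929) = 174855 - 933 = 173922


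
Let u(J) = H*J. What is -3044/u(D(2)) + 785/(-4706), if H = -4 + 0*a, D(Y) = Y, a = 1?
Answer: 894924/2353 ≈ 380.33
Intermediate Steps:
H = -4 (H = -4 + 0*1 = -4 + 0 = -4)
u(J) = -4*J
-3044/u(D(2)) + 785/(-4706) = -3044/((-4*2)) + 785/(-4706) = -3044/(-8) + 785*(-1/4706) = -3044*(-⅛) - 785/4706 = 761/2 - 785/4706 = 894924/2353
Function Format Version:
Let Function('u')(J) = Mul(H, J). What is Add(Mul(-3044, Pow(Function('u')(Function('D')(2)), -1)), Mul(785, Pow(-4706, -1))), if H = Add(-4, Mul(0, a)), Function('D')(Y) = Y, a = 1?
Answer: Rational(894924, 2353) ≈ 380.33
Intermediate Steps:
H = -4 (H = Add(-4, Mul(0, 1)) = Add(-4, 0) = -4)
Function('u')(J) = Mul(-4, J)
Add(Mul(-3044, Pow(Function('u')(Function('D')(2)), -1)), Mul(785, Pow(-4706, -1))) = Add(Mul(-3044, Pow(Mul(-4, 2), -1)), Mul(785, Pow(-4706, -1))) = Add(Mul(-3044, Pow(-8, -1)), Mul(785, Rational(-1, 4706))) = Add(Mul(-3044, Rational(-1, 8)), Rational(-785, 4706)) = Add(Rational(761, 2), Rational(-785, 4706)) = Rational(894924, 2353)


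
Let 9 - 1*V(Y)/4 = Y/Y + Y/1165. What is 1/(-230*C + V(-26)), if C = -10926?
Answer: 1165/2927659084 ≈ 3.9793e-7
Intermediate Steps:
V(Y) = 32 - 4*Y/1165 (V(Y) = 36 - 4*(Y/Y + Y/1165) = 36 - 4*(1 + Y*(1/1165)) = 36 - 4*(1 + Y/1165) = 36 + (-4 - 4*Y/1165) = 32 - 4*Y/1165)
1/(-230*C + V(-26)) = 1/(-230*(-10926) + (32 - 4/1165*(-26))) = 1/(2512980 + (32 + 104/1165)) = 1/(2512980 + 37384/1165) = 1/(2927659084/1165) = 1165/2927659084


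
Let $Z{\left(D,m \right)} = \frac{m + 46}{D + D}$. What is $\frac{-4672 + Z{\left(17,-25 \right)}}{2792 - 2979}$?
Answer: $\frac{158827}{6358} \approx 24.981$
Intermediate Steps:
$Z{\left(D,m \right)} = \frac{46 + m}{2 D}$
$\frac{-4672 + Z{\left(17,-25 \right)}}{2792 - 2979} = \frac{-4672 + \frac{46 - 25}{2 \cdot 17}}{2792 - 2979} = \frac{-4672 + \frac{1}{2} \cdot \frac{1}{17} \cdot 21}{-187} = \left(-4672 + \frac{21}{34}\right) \left(- \frac{1}{187}\right) = \left(- \frac{158827}{34}\right) \left(- \frac{1}{187}\right) = \frac{158827}{6358}$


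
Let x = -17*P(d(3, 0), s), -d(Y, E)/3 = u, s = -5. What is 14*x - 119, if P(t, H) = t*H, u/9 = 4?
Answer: -128639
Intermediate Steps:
u = 36 (u = 9*4 = 36)
d(Y, E) = -108 (d(Y, E) = -3*36 = -108)
P(t, H) = H*t
x = -9180 (x = -(-85)*(-108) = -17*540 = -9180)
14*x - 119 = 14*(-9180) - 119 = -128520 - 119 = -128639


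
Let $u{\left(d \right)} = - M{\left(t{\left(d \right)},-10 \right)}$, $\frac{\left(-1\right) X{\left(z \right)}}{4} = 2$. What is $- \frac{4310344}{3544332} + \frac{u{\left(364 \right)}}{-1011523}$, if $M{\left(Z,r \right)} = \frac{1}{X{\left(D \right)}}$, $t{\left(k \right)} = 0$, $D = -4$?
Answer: $- \frac{8720025073907}{7170346675272} \approx -1.2161$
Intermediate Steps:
$X{\left(z \right)} = -8$ ($X{\left(z \right)} = \left(-4\right) 2 = -8$)
$M{\left(Z,r \right)} = - \frac{1}{8}$ ($M{\left(Z,r \right)} = \frac{1}{-8} = - \frac{1}{8}$)
$u{\left(d \right)} = \frac{1}{8}$ ($u{\left(d \right)} = \left(-1\right) \left(- \frac{1}{8}\right) = \frac{1}{8}$)
$- \frac{4310344}{3544332} + \frac{u{\left(364 \right)}}{-1011523} = - \frac{4310344}{3544332} + \frac{1}{8 \left(-1011523\right)} = \left(-4310344\right) \frac{1}{3544332} + \frac{1}{8} \left(- \frac{1}{1011523}\right) = - \frac{1077586}{886083} - \frac{1}{8092184} = - \frac{8720025073907}{7170346675272}$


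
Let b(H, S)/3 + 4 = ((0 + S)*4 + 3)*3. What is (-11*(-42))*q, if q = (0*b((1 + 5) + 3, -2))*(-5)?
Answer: 0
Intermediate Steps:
b(H, S) = 15 + 36*S (b(H, S) = -12 + 3*(((0 + S)*4 + 3)*3) = -12 + 3*((S*4 + 3)*3) = -12 + 3*((4*S + 3)*3) = -12 + 3*((3 + 4*S)*3) = -12 + 3*(9 + 12*S) = -12 + (27 + 36*S) = 15 + 36*S)
q = 0 (q = (0*(15 + 36*(-2)))*(-5) = (0*(15 - 72))*(-5) = (0*(-57))*(-5) = 0*(-5) = 0)
(-11*(-42))*q = -11*(-42)*0 = 462*0 = 0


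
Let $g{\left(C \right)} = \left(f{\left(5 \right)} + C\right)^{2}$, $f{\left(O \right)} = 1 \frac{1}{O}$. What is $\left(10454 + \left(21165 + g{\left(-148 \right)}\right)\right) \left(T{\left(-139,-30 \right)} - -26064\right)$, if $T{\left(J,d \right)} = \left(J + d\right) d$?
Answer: $\frac{41613579864}{25} \approx 1.6645 \cdot 10^{9}$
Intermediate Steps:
$f{\left(O \right)} = \frac{1}{O}$
$g{\left(C \right)} = \left(\frac{1}{5} + C\right)^{2}$
$T{\left(J,d \right)} = d \left(J + d\right)$
$\left(10454 + \left(21165 + g{\left(-148 \right)}\right)\right) \left(T{\left(-139,-30 \right)} - -26064\right) = \left(10454 + \left(21165 + \frac{\left(1 + 5 \left(-148\right)\right)^{2}}{25}\right)\right) \left(- 30 \left(-139 - 30\right) - -26064\right) = \left(10454 + \left(21165 + \frac{\left(1 - 740\right)^{2}}{25}\right)\right) \left(\left(-30\right) \left(-169\right) + 26064\right) = \left(10454 + \left(21165 + \frac{\left(-739\right)^{2}}{25}\right)\right) \left(5070 + 26064\right) = \left(10454 + \left(21165 + \frac{1}{25} \cdot 546121\right)\right) 31134 = \left(10454 + \left(21165 + \frac{546121}{25}\right)\right) 31134 = \left(10454 + \frac{1075246}{25}\right) 31134 = \frac{1336596}{25} \cdot 31134 = \frac{41613579864}{25}$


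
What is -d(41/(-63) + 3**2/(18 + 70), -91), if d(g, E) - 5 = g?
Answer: -24679/5544 ≈ -4.4515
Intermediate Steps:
d(g, E) = 5 + g
-d(41/(-63) + 3**2/(18 + 70), -91) = -(5 + (41/(-63) + 3**2/(18 + 70))) = -(5 + (41*(-1/63) + 9/88)) = -(5 + (-41/63 + 9*(1/88))) = -(5 + (-41/63 + 9/88)) = -(5 - 3041/5544) = -1*24679/5544 = -24679/5544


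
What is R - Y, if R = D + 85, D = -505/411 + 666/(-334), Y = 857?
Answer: -53208962/68637 ≈ -775.22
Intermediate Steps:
D = -221198/68637 (D = -505*1/411 + 666*(-1/334) = -505/411 - 333/167 = -221198/68637 ≈ -3.2227)
R = 5612947/68637 (R = -221198/68637 + 85 = 5612947/68637 ≈ 81.777)
R - Y = 5612947/68637 - 1*857 = 5612947/68637 - 857 = -53208962/68637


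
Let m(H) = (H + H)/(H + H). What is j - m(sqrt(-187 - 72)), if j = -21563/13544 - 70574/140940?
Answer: -1475958709/477222840 ≈ -3.0928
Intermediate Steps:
j = -998735869/477222840 (j = -21563*1/13544 - 70574*1/140940 = -21563/13544 - 35287/70470 = -998735869/477222840 ≈ -2.0928)
m(H) = 1 (m(H) = (2*H)/((2*H)) = (2*H)*(1/(2*H)) = 1)
j - m(sqrt(-187 - 72)) = -998735869/477222840 - 1*1 = -998735869/477222840 - 1 = -1475958709/477222840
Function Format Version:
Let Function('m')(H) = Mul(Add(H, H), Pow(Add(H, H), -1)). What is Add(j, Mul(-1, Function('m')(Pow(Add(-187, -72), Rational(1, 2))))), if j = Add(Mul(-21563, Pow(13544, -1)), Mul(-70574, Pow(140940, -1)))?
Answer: Rational(-1475958709, 477222840) ≈ -3.0928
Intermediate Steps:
j = Rational(-998735869, 477222840) (j = Add(Mul(-21563, Rational(1, 13544)), Mul(-70574, Rational(1, 140940))) = Add(Rational(-21563, 13544), Rational(-35287, 70470)) = Rational(-998735869, 477222840) ≈ -2.0928)
Function('m')(H) = 1 (Function('m')(H) = Mul(Mul(2, H), Pow(Mul(2, H), -1)) = Mul(Mul(2, H), Mul(Rational(1, 2), Pow(H, -1))) = 1)
Add(j, Mul(-1, Function('m')(Pow(Add(-187, -72), Rational(1, 2))))) = Add(Rational(-998735869, 477222840), Mul(-1, 1)) = Add(Rational(-998735869, 477222840), -1) = Rational(-1475958709, 477222840)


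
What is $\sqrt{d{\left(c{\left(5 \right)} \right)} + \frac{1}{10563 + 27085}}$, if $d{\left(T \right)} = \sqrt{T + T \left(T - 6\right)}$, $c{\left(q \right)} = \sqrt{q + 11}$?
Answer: $\frac{\sqrt{2353 + 177171488 i}}{9412} \approx 1.0 + 0.99999 i$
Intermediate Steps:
$c{\left(q \right)} = \sqrt{11 + q}$
$d{\left(T \right)} = \sqrt{T + T \left(-6 + T\right)}$
$\sqrt{d{\left(c{\left(5 \right)} \right)} + \frac{1}{10563 + 27085}} = \sqrt{\sqrt{\sqrt{11 + 5} \left(-5 + \sqrt{11 + 5}\right)} + \frac{1}{10563 + 27085}} = \sqrt{\sqrt{\sqrt{16} \left(-5 + \sqrt{16}\right)} + \frac{1}{37648}} = \sqrt{\sqrt{4 \left(-5 + 4\right)} + \frac{1}{37648}} = \sqrt{\sqrt{4 \left(-1\right)} + \frac{1}{37648}} = \sqrt{\sqrt{-4} + \frac{1}{37648}} = \sqrt{2 i + \frac{1}{37648}} = \sqrt{\frac{1}{37648} + 2 i}$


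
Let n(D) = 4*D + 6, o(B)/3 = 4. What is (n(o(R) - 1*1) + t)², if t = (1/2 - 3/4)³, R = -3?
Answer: 10233601/4096 ≈ 2498.4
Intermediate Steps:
o(B) = 12 (o(B) = 3*4 = 12)
n(D) = 6 + 4*D
t = -1/64 (t = (1*(½) - 3*¼)³ = (½ - ¾)³ = (-¼)³ = -1/64 ≈ -0.015625)
(n(o(R) - 1*1) + t)² = ((6 + 4*(12 - 1*1)) - 1/64)² = ((6 + 4*(12 - 1)) - 1/64)² = ((6 + 4*11) - 1/64)² = ((6 + 44) - 1/64)² = (50 - 1/64)² = (3199/64)² = 10233601/4096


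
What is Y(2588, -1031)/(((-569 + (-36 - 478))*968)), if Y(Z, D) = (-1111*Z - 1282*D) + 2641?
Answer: 1550885/1048344 ≈ 1.4794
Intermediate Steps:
Y(Z, D) = 2641 - 1282*D - 1111*Z (Y(Z, D) = (-1282*D - 1111*Z) + 2641 = 2641 - 1282*D - 1111*Z)
Y(2588, -1031)/(((-569 + (-36 - 478))*968)) = (2641 - 1282*(-1031) - 1111*2588)/(((-569 + (-36 - 478))*968)) = (2641 + 1321742 - 2875268)/(((-569 - 514)*968)) = -1550885/((-1083*968)) = -1550885/(-1048344) = -1550885*(-1/1048344) = 1550885/1048344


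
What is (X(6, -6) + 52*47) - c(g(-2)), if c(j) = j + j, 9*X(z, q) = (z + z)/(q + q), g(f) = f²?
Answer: 21923/9 ≈ 2435.9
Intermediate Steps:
X(z, q) = z/(9*q) (X(z, q) = ((z + z)/(q + q))/9 = ((2*z)/((2*q)))/9 = ((2*z)*(1/(2*q)))/9 = (z/q)/9 = z/(9*q))
c(j) = 2*j
(X(6, -6) + 52*47) - c(g(-2)) = ((⅑)*6/(-6) + 52*47) - 2*(-2)² = ((⅑)*6*(-⅙) + 2444) - 2*4 = (-⅑ + 2444) - 1*8 = 21995/9 - 8 = 21923/9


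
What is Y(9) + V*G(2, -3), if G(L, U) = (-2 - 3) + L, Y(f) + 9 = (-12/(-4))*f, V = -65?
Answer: 213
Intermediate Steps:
Y(f) = -9 + 3*f (Y(f) = -9 + (-12/(-4))*f = -9 + (-12*(-¼))*f = -9 + 3*f)
G(L, U) = -5 + L
Y(9) + V*G(2, -3) = (-9 + 3*9) - 65*(-5 + 2) = (-9 + 27) - 65*(-3) = 18 + 195 = 213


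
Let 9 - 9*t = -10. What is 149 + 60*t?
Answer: 827/3 ≈ 275.67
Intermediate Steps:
t = 19/9 (t = 1 - ⅑*(-10) = 1 + 10/9 = 19/9 ≈ 2.1111)
149 + 60*t = 149 + 60*(19/9) = 149 + 380/3 = 827/3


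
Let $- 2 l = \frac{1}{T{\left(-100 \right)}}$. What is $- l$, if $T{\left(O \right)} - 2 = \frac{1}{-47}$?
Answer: $\frac{47}{186} \approx 0.25269$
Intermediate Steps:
$T{\left(O \right)} = \frac{93}{47}$ ($T{\left(O \right)} = 2 + \frac{1}{-47} = 2 - \frac{1}{47} = \frac{93}{47}$)
$l = - \frac{47}{186}$ ($l = - \frac{1}{2 \cdot \frac{93}{47}} = \left(- \frac{1}{2}\right) \frac{47}{93} = - \frac{47}{186} \approx -0.25269$)
$- l = \left(-1\right) \left(- \frac{47}{186}\right) = \frac{47}{186}$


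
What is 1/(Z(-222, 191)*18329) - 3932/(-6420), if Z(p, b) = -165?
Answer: 13212758/21573233 ≈ 0.61246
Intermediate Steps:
1/(Z(-222, 191)*18329) - 3932/(-6420) = 1/(-165*18329) - 3932/(-6420) = -1/165*1/18329 - 3932*(-1/6420) = -1/3024285 + 983/1605 = 13212758/21573233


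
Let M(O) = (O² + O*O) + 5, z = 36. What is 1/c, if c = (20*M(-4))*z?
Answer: 1/26640 ≈ 3.7538e-5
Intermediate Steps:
M(O) = 5 + 2*O² (M(O) = (O² + O²) + 5 = 2*O² + 5 = 5 + 2*O²)
c = 26640 (c = (20*(5 + 2*(-4)²))*36 = (20*(5 + 2*16))*36 = (20*(5 + 32))*36 = (20*37)*36 = 740*36 = 26640)
1/c = 1/26640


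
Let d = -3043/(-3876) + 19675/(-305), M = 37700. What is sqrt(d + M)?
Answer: sqrt(1820019443703)/6954 ≈ 194.00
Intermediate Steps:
d = -886261/13908 (d = -3043*(-1/3876) + 19675*(-1/305) = 179/228 - 3935/61 = -886261/13908 ≈ -63.723)
sqrt(d + M) = sqrt(-886261/13908 + 37700) = sqrt(523445339/13908) = sqrt(1820019443703)/6954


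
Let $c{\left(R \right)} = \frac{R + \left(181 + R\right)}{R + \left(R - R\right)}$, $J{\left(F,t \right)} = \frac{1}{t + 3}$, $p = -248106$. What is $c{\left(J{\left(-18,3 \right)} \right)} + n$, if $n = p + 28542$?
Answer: $-218476$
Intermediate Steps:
$J{\left(F,t \right)} = \frac{1}{3 + t}$
$n = -219564$ ($n = -248106 + 28542 = -219564$)
$c{\left(R \right)} = \frac{181 + 2 R}{R}$ ($c{\left(R \right)} = \frac{181 + 2 R}{R + 0} = \frac{181 + 2 R}{R}$)
$c{\left(J{\left(-18,3 \right)} \right)} + n = \left(2 + \frac{181}{\frac{1}{3 + 3}}\right) - 219564 = \left(2 + \frac{181}{\frac{1}{6}}\right) - 219564 = \left(2 + 181 \frac{1}{\frac{1}{6}}\right) - 219564 = \left(2 + 181 \cdot 6\right) - 219564 = \left(2 + 1086\right) - 219564 = 1088 - 219564 = -218476$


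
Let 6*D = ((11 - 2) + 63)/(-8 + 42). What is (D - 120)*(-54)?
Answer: 109836/17 ≈ 6460.9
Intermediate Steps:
D = 6/17 (D = (((11 - 2) + 63)/(-8 + 42))/6 = ((9 + 63)/34)/6 = (72*(1/34))/6 = (⅙)*(36/17) = 6/17 ≈ 0.35294)
(D - 120)*(-54) = (6/17 - 120)*(-54) = -2034/17*(-54) = 109836/17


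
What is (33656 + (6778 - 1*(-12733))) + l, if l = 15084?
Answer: 68251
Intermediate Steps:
(33656 + (6778 - 1*(-12733))) + l = (33656 + (6778 - 1*(-12733))) + 15084 = (33656 + (6778 + 12733)) + 15084 = (33656 + 19511) + 15084 = 53167 + 15084 = 68251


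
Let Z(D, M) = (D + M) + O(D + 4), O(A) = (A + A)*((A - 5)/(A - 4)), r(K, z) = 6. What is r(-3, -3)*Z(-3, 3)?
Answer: 16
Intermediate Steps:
O(A) = 2*A*(-5 + A)/(-4 + A) (O(A) = (2*A)*((-5 + A)/(-4 + A)) = 2*A*(-5 + A)/(-4 + A))
Z(D, M) = D + M + 2*(-1 + D)*(4 + D)/D (Z(D, M) = (D + M) + 2*(D + 4)*(-5 + (D + 4))/(-4 + (D + 4)) = (D + M) + 2*(4 + D)*(-5 + (4 + D))/(-4 + (4 + D)) = (D + M) + 2*(4 + D)*(-1 + D)/D = (D + M) + 2*(-1 + D)*(4 + D)/D = D + M + 2*(-1 + D)*(4 + D)/D)
r(-3, -3)*Z(-3, 3) = 6*(6 + 3 - 8/(-3) + 3*(-3)) = 6*(6 + 3 - 8*(-⅓) - 9) = 6*(6 + 3 + 8/3 - 9) = 6*(8/3) = 16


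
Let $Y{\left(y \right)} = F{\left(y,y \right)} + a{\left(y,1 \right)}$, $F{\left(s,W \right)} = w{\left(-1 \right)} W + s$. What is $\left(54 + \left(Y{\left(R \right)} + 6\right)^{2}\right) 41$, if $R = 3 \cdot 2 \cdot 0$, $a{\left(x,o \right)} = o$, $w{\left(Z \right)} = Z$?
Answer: $4223$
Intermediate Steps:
$F{\left(s,W \right)} = s - W$ ($F{\left(s,W \right)} = - W + s = s - W$)
$R = 0$ ($R = 6 \cdot 0 = 0$)
$Y{\left(y \right)} = 1$ ($Y{\left(y \right)} = \left(y - y\right) + 1 = 0 + 1 = 1$)
$\left(54 + \left(Y{\left(R \right)} + 6\right)^{2}\right) 41 = \left(54 + \left(1 + 6\right)^{2}\right) 41 = \left(54 + 7^{2}\right) 41 = \left(54 + 49\right) 41 = 103 \cdot 41 = 4223$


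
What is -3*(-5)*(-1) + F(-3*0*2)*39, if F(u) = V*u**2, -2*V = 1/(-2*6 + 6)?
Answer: -15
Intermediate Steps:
V = 1/12 (V = -1/(2*(-2*6 + 6)) = -1/(2*(-12 + 6)) = -1/2/(-6) = -1/2*(-1/6) = 1/12 ≈ 0.083333)
F(u) = u**2/12
-3*(-5)*(-1) + F(-3*0*2)*39 = -3*(-5)*(-1) + ((-3*0*2)**2/12)*39 = 15*(-1) + ((0*2)**2/12)*39 = -15 + ((1/12)*0**2)*39 = -15 + ((1/12)*0)*39 = -15 + 0*39 = -15 + 0 = -15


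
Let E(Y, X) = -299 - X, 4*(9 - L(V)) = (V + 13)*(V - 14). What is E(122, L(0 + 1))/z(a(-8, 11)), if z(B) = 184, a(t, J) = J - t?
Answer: -707/368 ≈ -1.9212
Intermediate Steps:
L(V) = 9 - (-14 + V)*(13 + V)/4 (L(V) = 9 - (V + 13)*(V - 14)/4 = 9 - (13 + V)*(-14 + V)/4 = 9 - (-14 + V)*(13 + V)/4)
E(122, L(0 + 1))/z(a(-8, 11)) = (-299 - (109/2 - (0 + 1)²/4 + (0 + 1)/4))/184 = (-299 - (109/2 - ¼*1² + (¼)*1))*(1/184) = (-299 - (109/2 - ¼*1 + ¼))*(1/184) = (-299 - (109/2 - ¼ + ¼))*(1/184) = (-299 - 1*109/2)*(1/184) = (-299 - 109/2)*(1/184) = -707/2*1/184 = -707/368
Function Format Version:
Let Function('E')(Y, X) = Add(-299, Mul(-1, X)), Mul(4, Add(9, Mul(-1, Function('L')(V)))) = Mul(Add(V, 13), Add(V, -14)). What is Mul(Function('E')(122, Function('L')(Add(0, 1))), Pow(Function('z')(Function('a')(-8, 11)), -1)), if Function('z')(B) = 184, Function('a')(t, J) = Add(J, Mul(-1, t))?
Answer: Rational(-707, 368) ≈ -1.9212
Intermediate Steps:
Function('L')(V) = Add(9, Mul(Rational(-1, 4), Add(-14, V), Add(13, V))) (Function('L')(V) = Add(9, Mul(Rational(-1, 4), Mul(Add(V, 13), Add(V, -14)))) = Add(9, Mul(Rational(-1, 4), Mul(Add(13, V), Add(-14, V)))) = Add(9, Mul(Rational(-1, 4), Mul(Add(-14, V), Add(13, V)))) = Add(9, Mul(Rational(-1, 4), Add(-14, V), Add(13, V))))
Mul(Function('E')(122, Function('L')(Add(0, 1))), Pow(Function('z')(Function('a')(-8, 11)), -1)) = Mul(Add(-299, Mul(-1, Add(Rational(109, 2), Mul(Rational(-1, 4), Pow(Add(0, 1), 2)), Mul(Rational(1, 4), Add(0, 1))))), Pow(184, -1)) = Mul(Add(-299, Mul(-1, Add(Rational(109, 2), Mul(Rational(-1, 4), Pow(1, 2)), Mul(Rational(1, 4), 1)))), Rational(1, 184)) = Mul(Add(-299, Mul(-1, Add(Rational(109, 2), Mul(Rational(-1, 4), 1), Rational(1, 4)))), Rational(1, 184)) = Mul(Add(-299, Mul(-1, Add(Rational(109, 2), Rational(-1, 4), Rational(1, 4)))), Rational(1, 184)) = Mul(Add(-299, Mul(-1, Rational(109, 2))), Rational(1, 184)) = Mul(Add(-299, Rational(-109, 2)), Rational(1, 184)) = Mul(Rational(-707, 2), Rational(1, 184)) = Rational(-707, 368)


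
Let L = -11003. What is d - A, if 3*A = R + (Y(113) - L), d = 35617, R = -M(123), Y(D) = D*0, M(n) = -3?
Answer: 95845/3 ≈ 31948.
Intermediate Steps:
Y(D) = 0
R = 3 (R = -1*(-3) = 3)
A = 11006/3 (A = (3 + (0 - 1*(-11003)))/3 = (3 + (0 + 11003))/3 = (3 + 11003)/3 = (1/3)*11006 = 11006/3 ≈ 3668.7)
d - A = 35617 - 1*11006/3 = 35617 - 11006/3 = 95845/3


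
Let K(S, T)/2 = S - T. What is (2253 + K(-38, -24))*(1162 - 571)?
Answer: 1314975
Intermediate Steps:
K(S, T) = -2*T + 2*S (K(S, T) = 2*(S - T) = -2*T + 2*S)
(2253 + K(-38, -24))*(1162 - 571) = (2253 + (-2*(-24) + 2*(-38)))*(1162 - 571) = (2253 + (48 - 76))*591 = (2253 - 28)*591 = 2225*591 = 1314975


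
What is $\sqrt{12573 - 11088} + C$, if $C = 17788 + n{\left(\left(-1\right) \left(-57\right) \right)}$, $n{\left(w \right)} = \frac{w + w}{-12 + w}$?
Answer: $\frac{266858}{15} + 3 \sqrt{165} \approx 17829.0$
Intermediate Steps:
$n{\left(w \right)} = \frac{2 w}{-12 + w}$
$C = \frac{266858}{15}$ ($C = 17788 + \frac{2 \left(\left(-1\right) \left(-57\right)\right)}{-12 - -57} = 17788 + 2 \cdot 57 \frac{1}{-12 + 57} = 17788 + 2 \cdot 57 \cdot \frac{1}{45} = 17788 + \frac{38}{15} = \frac{266858}{15} \approx 17791.0$)
$\sqrt{12573 - 11088} + C = \sqrt{12573 - 11088} + \frac{266858}{15} = \sqrt{1485} + \frac{266858}{15} = 3 \sqrt{165} + \frac{266858}{15} = \frac{266858}{15} + 3 \sqrt{165}$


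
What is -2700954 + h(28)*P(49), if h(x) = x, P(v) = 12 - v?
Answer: -2701990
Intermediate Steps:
-2700954 + h(28)*P(49) = -2700954 + 28*(12 - 1*49) = -2700954 + 28*(12 - 49) = -2700954 + 28*(-37) = -2700954 - 1036 = -2701990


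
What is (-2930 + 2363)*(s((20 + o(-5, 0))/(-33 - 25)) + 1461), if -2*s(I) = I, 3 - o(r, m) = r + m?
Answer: -24027192/29 ≈ -8.2852e+5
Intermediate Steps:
o(r, m) = 3 - m - r (o(r, m) = 3 - (r + m) = 3 - (m + r) = 3 + (-m - r) = 3 - m - r)
s(I) = -I/2
(-2930 + 2363)*(s((20 + o(-5, 0))/(-33 - 25)) + 1461) = (-2930 + 2363)*(-(20 + (3 - 1*0 - 1*(-5)))/(2*(-33 - 25)) + 1461) = -567*(-(20 + (3 + 0 + 5))/(2*(-58)) + 1461) = -567*(-(20 + 8)*(-1)/(2*58) + 1461) = -567*(-14*(-1)/58 + 1461) = -567*(-½*(-14/29) + 1461) = -567*(7/29 + 1461) = -567*42376/29 = -24027192/29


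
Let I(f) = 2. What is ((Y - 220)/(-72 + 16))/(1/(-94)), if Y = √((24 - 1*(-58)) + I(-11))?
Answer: -2585/7 + 47*√21/14 ≈ -353.90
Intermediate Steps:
Y = 2*√21 (Y = √((24 - 1*(-58)) + 2) = √((24 + 58) + 2) = √(82 + 2) = √84 = 2*√21 ≈ 9.1651)
((Y - 220)/(-72 + 16))/(1/(-94)) = ((2*√21 - 220)/(-72 + 16))/(1/(-94)) = ((-220 + 2*√21)/(-56))/(-1/94) = -94*(-220 + 2*√21)*(-1)/56 = -94*(55/14 - √21/28) = -2585/7 + 47*√21/14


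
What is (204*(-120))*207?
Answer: -5067360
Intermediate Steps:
(204*(-120))*207 = -24480*207 = -5067360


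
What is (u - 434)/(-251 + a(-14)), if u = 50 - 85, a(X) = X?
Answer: 469/265 ≈ 1.7698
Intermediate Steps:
u = -35
(u - 434)/(-251 + a(-14)) = (-35 - 434)/(-251 - 14) = -469/(-265) = -469*(-1/265) = 469/265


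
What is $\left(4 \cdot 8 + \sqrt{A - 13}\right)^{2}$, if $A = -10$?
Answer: $\left(32 + i \sqrt{23}\right)^{2} \approx 1001.0 + 306.93 i$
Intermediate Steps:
$\left(4 \cdot 8 + \sqrt{A - 13}\right)^{2} = \left(4 \cdot 8 + \sqrt{-10 - 13}\right)^{2} = \left(32 + \sqrt{-23}\right)^{2} = \left(32 + i \sqrt{23}\right)^{2}$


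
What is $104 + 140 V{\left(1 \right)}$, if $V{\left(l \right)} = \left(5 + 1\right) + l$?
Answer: $1084$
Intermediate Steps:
$V{\left(l \right)} = 6 + l$
$104 + 140 V{\left(1 \right)} = 104 + 140 \left(6 + 1\right) = 104 + 140 \cdot 7 = 104 + 980 = 1084$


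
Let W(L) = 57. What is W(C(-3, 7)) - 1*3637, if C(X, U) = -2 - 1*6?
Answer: -3580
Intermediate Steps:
C(X, U) = -8 (C(X, U) = -2 - 6 = -8)
W(C(-3, 7)) - 1*3637 = 57 - 1*3637 = 57 - 3637 = -3580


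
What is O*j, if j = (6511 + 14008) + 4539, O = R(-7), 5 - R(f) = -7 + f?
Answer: 476102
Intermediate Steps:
R(f) = 12 - f (R(f) = 5 - (-7 + f) = 5 + (7 - f) = 12 - f)
O = 19 (O = 12 - 1*(-7) = 12 + 7 = 19)
j = 25058 (j = 20519 + 4539 = 25058)
O*j = 19*25058 = 476102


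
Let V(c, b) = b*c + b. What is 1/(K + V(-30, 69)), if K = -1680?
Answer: -1/3681 ≈ -0.00027167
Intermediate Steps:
V(c, b) = b + b*c
1/(K + V(-30, 69)) = 1/(-1680 + 69*(1 - 30)) = 1/(-1680 + 69*(-29)) = 1/(-1680 - 2001) = 1/(-3681) = -1/3681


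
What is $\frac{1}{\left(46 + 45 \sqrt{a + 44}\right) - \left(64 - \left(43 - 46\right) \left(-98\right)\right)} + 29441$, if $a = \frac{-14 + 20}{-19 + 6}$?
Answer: $\frac{764788259}{25977} + \frac{5 \sqrt{7358}}{17318} \approx 29441.0$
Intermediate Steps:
$a = - \frac{6}{13}$ ($a = \frac{6}{-13} = 6 \left(- \frac{1}{13}\right) = - \frac{6}{13} \approx -0.46154$)
$\frac{1}{\left(46 + 45 \sqrt{a + 44}\right) - \left(64 - \left(43 - 46\right) \left(-98\right)\right)} + 29441 = \frac{1}{\left(46 + 45 \sqrt{- \frac{6}{13} + 44}\right) - \left(64 - \left(43 - 46\right) \left(-98\right)\right)} + 29441 = \frac{1}{\left(46 + 45 \sqrt{\frac{566}{13}}\right) - -230} + 29441 = \frac{1}{\left(46 + 45 \frac{\sqrt{7358}}{13}\right) + \left(294 - 64\right)} + 29441 = \frac{1}{\left(46 + \frac{45 \sqrt{7358}}{13}\right) + 230} + 29441 = \frac{1}{276 + \frac{45 \sqrt{7358}}{13}} + 29441 = 29441 + \frac{1}{276 + \frac{45 \sqrt{7358}}{13}}$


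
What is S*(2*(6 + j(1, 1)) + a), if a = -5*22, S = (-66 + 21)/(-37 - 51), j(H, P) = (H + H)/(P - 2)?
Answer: -2295/44 ≈ -52.159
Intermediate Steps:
j(H, P) = 2*H/(-2 + P) (j(H, P) = (2*H)/(-2 + P) = 2*H/(-2 + P))
S = 45/88 (S = -45/(-88) = -45*(-1/88) = 45/88 ≈ 0.51136)
a = -110
S*(2*(6 + j(1, 1)) + a) = 45*(2*(6 + 2*1/(-2 + 1)) - 110)/88 = 45*(2*(6 + 2*1/(-1)) - 110)/88 = 45*(2*(6 + 2*1*(-1)) - 110)/88 = 45*(2*(6 - 2) - 110)/88 = 45*(2*4 - 110)/88 = 45*(8 - 110)/88 = (45/88)*(-102) = -2295/44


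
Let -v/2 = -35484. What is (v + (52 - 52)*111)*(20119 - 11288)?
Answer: 626718408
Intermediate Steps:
v = 70968 (v = -2*(-35484) = 70968)
(v + (52 - 52)*111)*(20119 - 11288) = (70968 + (52 - 52)*111)*(20119 - 11288) = (70968 + 0*111)*8831 = (70968 + 0)*8831 = 70968*8831 = 626718408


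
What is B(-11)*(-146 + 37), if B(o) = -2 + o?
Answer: 1417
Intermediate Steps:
B(-11)*(-146 + 37) = (-2 - 11)*(-146 + 37) = -13*(-109) = 1417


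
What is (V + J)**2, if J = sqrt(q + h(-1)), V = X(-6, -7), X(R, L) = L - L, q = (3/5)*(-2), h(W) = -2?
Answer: -16/5 ≈ -3.2000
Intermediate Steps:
q = -6/5 (q = ((1/5)*3)*(-2) = (3/5)*(-2) = -6/5 ≈ -1.2000)
X(R, L) = 0
V = 0
J = 4*I*sqrt(5)/5 (J = sqrt(-6/5 - 2) = sqrt(-16/5) = 4*I*sqrt(5)/5 ≈ 1.7889*I)
(V + J)**2 = (0 + 4*I*sqrt(5)/5)**2 = (4*I*sqrt(5)/5)**2 = -16/5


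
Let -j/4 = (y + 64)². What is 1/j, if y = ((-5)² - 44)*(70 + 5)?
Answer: -1/7409284 ≈ -1.3497e-7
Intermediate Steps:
y = -1425 (y = (25 - 44)*75 = -19*75 = -1425)
j = -7409284 (j = -4*(-1425 + 64)² = -4*(-1361)² = -4*1852321 = -7409284)
1/j = 1/(-7409284) = -1/7409284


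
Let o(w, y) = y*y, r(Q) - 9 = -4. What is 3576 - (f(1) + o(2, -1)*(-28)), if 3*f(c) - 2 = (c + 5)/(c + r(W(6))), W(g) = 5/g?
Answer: 3603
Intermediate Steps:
r(Q) = 5 (r(Q) = 9 - 4 = 5)
f(c) = 1 (f(c) = ⅔ + ((c + 5)/(c + 5))/3 = ⅔ + ((5 + c)/(5 + c))/3 = ⅔ + (⅓)*1 = ⅔ + ⅓ = 1)
o(w, y) = y²
3576 - (f(1) + o(2, -1)*(-28)) = 3576 - (1 + (-1)²*(-28)) = 3576 - (1 + 1*(-28)) = 3576 - (1 - 28) = 3576 - 1*(-27) = 3576 + 27 = 3603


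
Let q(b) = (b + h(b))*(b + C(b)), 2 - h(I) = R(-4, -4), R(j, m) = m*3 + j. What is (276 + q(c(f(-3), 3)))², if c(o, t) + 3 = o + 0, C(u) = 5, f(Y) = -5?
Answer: 60516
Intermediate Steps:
R(j, m) = j + 3*m (R(j, m) = 3*m + j = j + 3*m)
h(I) = 18 (h(I) = 2 - (-4 + 3*(-4)) = 2 - (-4 - 12) = 2 - 1*(-16) = 2 + 16 = 18)
c(o, t) = -3 + o (c(o, t) = -3 + (o + 0) = -3 + o)
q(b) = (5 + b)*(18 + b) (q(b) = (b + 18)*(b + 5) = (18 + b)*(5 + b) = (5 + b)*(18 + b))
(276 + q(c(f(-3), 3)))² = (276 + (90 + (-3 - 5)² + 23*(-3 - 5)))² = (276 + (90 + (-8)² + 23*(-8)))² = (276 + (90 + 64 - 184))² = (276 - 30)² = 246² = 60516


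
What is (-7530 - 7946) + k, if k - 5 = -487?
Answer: -15958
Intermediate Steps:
k = -482 (k = 5 - 487 = -482)
(-7530 - 7946) + k = (-7530 - 7946) - 482 = -15476 - 482 = -15958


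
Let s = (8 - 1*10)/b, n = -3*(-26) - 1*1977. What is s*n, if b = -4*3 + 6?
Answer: -633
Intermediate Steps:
b = -6 (b = -12 + 6 = -6)
n = -1899 (n = 78 - 1977 = -1899)
s = ⅓ (s = (8 - 1*10)/(-6) = (8 - 10)*(-⅙) = -2*(-⅙) = ⅓ ≈ 0.33333)
s*n = (⅓)*(-1899) = -633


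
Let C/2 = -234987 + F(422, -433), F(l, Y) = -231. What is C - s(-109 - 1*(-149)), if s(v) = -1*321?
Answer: -470115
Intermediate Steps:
s(v) = -321
C = -470436 (C = 2*(-234987 - 231) = 2*(-235218) = -470436)
C - s(-109 - 1*(-149)) = -470436 - 1*(-321) = -470436 + 321 = -470115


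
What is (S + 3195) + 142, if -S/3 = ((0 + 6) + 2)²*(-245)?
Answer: 50377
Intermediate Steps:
S = 47040 (S = -3*((0 + 6) + 2)²*(-245) = -3*(6 + 2)²*(-245) = -3*8²*(-245) = -192*(-245) = -3*(-15680) = 47040)
(S + 3195) + 142 = (47040 + 3195) + 142 = 50235 + 142 = 50377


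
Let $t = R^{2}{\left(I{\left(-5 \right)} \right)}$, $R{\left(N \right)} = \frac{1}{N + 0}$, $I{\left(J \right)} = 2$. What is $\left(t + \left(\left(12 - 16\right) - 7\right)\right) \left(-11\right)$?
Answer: $\frac{473}{4} \approx 118.25$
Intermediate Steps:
$R{\left(N \right)} = \frac{1}{N}$
$t = \frac{1}{4}$ ($t = \left(\frac{1}{2}\right)^{2} = \frac{1}{4} \approx 0.25$)
$\left(t + \left(\left(12 - 16\right) - 7\right)\right) \left(-11\right) = \left(\frac{1}{4} + \left(\left(12 - 16\right) - 7\right)\right) \left(-11\right) = \left(\frac{1}{4} - 11\right) \left(-11\right) = \left(- \frac{43}{4}\right) \left(-11\right) = \frac{473}{4}$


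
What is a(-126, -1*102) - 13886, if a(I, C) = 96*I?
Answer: -25982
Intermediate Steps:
a(-126, -1*102) - 13886 = 96*(-126) - 13886 = -12096 - 13886 = -25982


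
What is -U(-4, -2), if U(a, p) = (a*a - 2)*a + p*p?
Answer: 52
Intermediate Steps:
U(a, p) = p² + a*(-2 + a²) (U(a, p) = (a² - 2)*a + p² = (-2 + a²)*a + p² = a*(-2 + a²) + p² = p² + a*(-2 + a²))
-U(-4, -2) = -((-4)³ + (-2)² - 2*(-4)) = -(-64 + 4 + 8) = -1*(-52) = 52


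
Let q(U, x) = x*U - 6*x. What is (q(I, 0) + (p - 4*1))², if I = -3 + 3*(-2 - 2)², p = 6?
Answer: 4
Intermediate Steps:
I = 45 (I = -3 + 3*(-4)² = -3 + 3*16 = -3 + 48 = 45)
q(U, x) = -6*x + U*x (q(U, x) = U*x - 6*x = -6*x + U*x)
(q(I, 0) + (p - 4*1))² = (0*(-6 + 45) + (6 - 4*1))² = (0*39 + (6 - 4))² = (0 + 2)² = 2² = 4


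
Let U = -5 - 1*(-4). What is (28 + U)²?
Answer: 729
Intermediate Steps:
U = -1 (U = -5 + 4 = -1)
(28 + U)² = (28 - 1)² = 27² = 729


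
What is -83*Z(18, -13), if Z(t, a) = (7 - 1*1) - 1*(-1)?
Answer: -581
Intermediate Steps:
Z(t, a) = 7 (Z(t, a) = (7 - 1) + 1 = 6 + 1 = 7)
-83*Z(18, -13) = -83*7 = -581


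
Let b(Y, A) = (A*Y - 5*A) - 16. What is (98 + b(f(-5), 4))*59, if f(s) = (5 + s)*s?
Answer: 3658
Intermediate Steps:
f(s) = s*(5 + s)
b(Y, A) = -16 - 5*A + A*Y (b(Y, A) = (-5*A + A*Y) - 16 = -16 - 5*A + A*Y)
(98 + b(f(-5), 4))*59 = (98 + (-16 - 5*4 + 4*(-5*(5 - 5))))*59 = (98 + (-16 - 20 + 4*(-5*0)))*59 = (98 + (-16 - 20 + 4*0))*59 = (98 + (-16 - 20 + 0))*59 = (98 - 36)*59 = 62*59 = 3658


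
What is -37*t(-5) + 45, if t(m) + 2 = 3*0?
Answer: 119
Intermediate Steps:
t(m) = -2 (t(m) = -2 + 3*0 = -2 + 0 = -2)
-37*t(-5) + 45 = -37*(-2) + 45 = 74 + 45 = 119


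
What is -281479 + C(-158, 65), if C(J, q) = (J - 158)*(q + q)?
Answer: -322559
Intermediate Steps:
C(J, q) = 2*q*(-158 + J) (C(J, q) = (-158 + J)*(2*q) = 2*q*(-158 + J))
-281479 + C(-158, 65) = -281479 + 2*65*(-158 - 158) = -281479 + 2*65*(-316) = -281479 - 41080 = -322559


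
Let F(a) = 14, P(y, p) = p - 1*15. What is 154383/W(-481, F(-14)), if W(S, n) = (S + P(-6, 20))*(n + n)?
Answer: -154383/13328 ≈ -11.583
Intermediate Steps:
P(y, p) = -15 + p (P(y, p) = p - 15 = -15 + p)
W(S, n) = 2*n*(5 + S) (W(S, n) = (S + (-15 + 20))*(n + n) = (S + 5)*(2*n) = (5 + S)*(2*n) = 2*n*(5 + S))
154383/W(-481, F(-14)) = 154383/((2*14*(5 - 481))) = 154383/((2*14*(-476))) = 154383/(-13328) = 154383*(-1/13328) = -154383/13328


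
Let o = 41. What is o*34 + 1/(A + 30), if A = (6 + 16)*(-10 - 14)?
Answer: 694211/498 ≈ 1394.0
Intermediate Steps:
A = -528 (A = 22*(-24) = -528)
o*34 + 1/(A + 30) = 41*34 + 1/(-528 + 30) = 1394 + 1/(-498) = 1394 - 1/498 = 694211/498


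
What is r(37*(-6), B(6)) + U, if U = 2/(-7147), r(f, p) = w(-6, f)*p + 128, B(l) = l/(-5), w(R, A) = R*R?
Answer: 3030318/35735 ≈ 84.800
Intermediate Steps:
w(R, A) = R**2
B(l) = -l/5 (B(l) = l*(-1/5) = -l/5)
r(f, p) = 128 + 36*p (r(f, p) = (-6)**2*p + 128 = 36*p + 128 = 128 + 36*p)
U = -2/7147 (U = -1/7147*2 = -2/7147 ≈ -0.00027984)
r(37*(-6), B(6)) + U = (128 + 36*(-1/5*6)) - 2/7147 = (128 + 36*(-6/5)) - 2/7147 = (128 - 216/5) - 2/7147 = 424/5 - 2/7147 = 3030318/35735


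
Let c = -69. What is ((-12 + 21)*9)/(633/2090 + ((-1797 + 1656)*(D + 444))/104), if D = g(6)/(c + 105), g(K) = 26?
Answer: -52818480/392968079 ≈ -0.13441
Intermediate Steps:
D = 13/18 (D = 26/(-69 + 105) = 26/36 = 26*(1/36) = 13/18 ≈ 0.72222)
((-12 + 21)*9)/(633/2090 + ((-1797 + 1656)*(D + 444))/104) = ((-12 + 21)*9)/(633/2090 + ((-1797 + 1656)*(13/18 + 444))/104) = (9*9)/(633*(1/2090) - 141*8005/18*(1/104)) = 81/(633/2090 - 376235/6*1/104) = 81/(633/2090 - 376235/624) = 81/(-392968079/652080) = 81*(-652080/392968079) = -52818480/392968079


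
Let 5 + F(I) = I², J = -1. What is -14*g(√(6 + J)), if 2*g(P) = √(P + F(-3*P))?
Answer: -7*√(40 + √5) ≈ -45.492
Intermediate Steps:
F(I) = -5 + I²
g(P) = √(-5 + P + 9*P²)/2 (g(P) = √(P + (-5 + (-3*P)²))/2 = √(P + (-5 + 9*P²))/2 = √(-5 + P + 9*P²)/2)
-14*g(√(6 + J)) = -7*√(-5 + √(6 - 1) + 9*(√(6 - 1))²) = -7*√(-5 + √5 + 9*(√5)²) = -7*√(-5 + √5 + 9*5) = -7*√(-5 + √5 + 45) = -7*√(40 + √5)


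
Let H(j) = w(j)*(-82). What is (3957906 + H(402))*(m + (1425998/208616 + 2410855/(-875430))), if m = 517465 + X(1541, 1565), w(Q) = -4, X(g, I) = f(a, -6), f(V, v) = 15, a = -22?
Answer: 9352064810548266755431/4565717622 ≈ 2.0483e+12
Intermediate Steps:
X(g, I) = 15
H(j) = 328 (H(j) = -4*(-82) = 328)
m = 517480 (m = 517465 + 15 = 517480)
(3957906 + H(402))*(m + (1425998/208616 + 2410855/(-875430))) = (3957906 + 328)*(517480 + (1425998/208616 + 2410855/(-875430))) = 3958234*(517480 + (1425998*(1/208616) + 2410855*(-1/875430))) = 3958234*(517480 + (712999/104308 - 482171/175086)) = 3958234*(517480 + 37270925123/9131435244) = 3958234*(4725372380990243/9131435244) = 9352064810548266755431/4565717622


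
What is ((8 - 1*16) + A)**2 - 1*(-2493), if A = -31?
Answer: 4014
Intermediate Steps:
((8 - 1*16) + A)**2 - 1*(-2493) = ((8 - 1*16) - 31)**2 - 1*(-2493) = ((8 - 16) - 31)**2 + 2493 = (-8 - 31)**2 + 2493 = (-39)**2 + 2493 = 1521 + 2493 = 4014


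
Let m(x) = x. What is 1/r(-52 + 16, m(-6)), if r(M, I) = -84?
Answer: -1/84 ≈ -0.011905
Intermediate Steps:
1/r(-52 + 16, m(-6)) = 1/(-84) = -1/84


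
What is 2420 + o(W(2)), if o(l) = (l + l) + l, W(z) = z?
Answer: 2426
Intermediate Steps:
o(l) = 3*l (o(l) = 2*l + l = 3*l)
2420 + o(W(2)) = 2420 + 3*2 = 2420 + 6 = 2426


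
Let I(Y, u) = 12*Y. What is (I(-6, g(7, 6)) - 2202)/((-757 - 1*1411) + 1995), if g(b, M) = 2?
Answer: 2274/173 ≈ 13.145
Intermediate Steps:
(I(-6, g(7, 6)) - 2202)/((-757 - 1*1411) + 1995) = (12*(-6) - 2202)/((-757 - 1*1411) + 1995) = (-72 - 2202)/((-757 - 1411) + 1995) = -2274/(-2168 + 1995) = -2274/(-173) = -2274*(-1/173) = 2274/173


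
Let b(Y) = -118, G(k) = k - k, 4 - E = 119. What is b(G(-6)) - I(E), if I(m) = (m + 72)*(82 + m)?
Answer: -1537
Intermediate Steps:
E = -115 (E = 4 - 1*119 = 4 - 119 = -115)
I(m) = (72 + m)*(82 + m)
G(k) = 0
b(G(-6)) - I(E) = -118 - (5904 + (-115)² + 154*(-115)) = -118 - (5904 + 13225 - 17710) = -118 - 1*1419 = -118 - 1419 = -1537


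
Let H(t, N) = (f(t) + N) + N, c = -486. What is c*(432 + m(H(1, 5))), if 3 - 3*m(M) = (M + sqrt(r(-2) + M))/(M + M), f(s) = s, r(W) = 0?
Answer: -210357 + 81*sqrt(11)/11 ≈ -2.1033e+5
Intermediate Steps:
H(t, N) = t + 2*N (H(t, N) = (t + N) + N = (N + t) + N = t + 2*N)
m(M) = 1 - (M + sqrt(M))/(6*M) (m(M) = 1 - (M + sqrt(0 + M))/(3*(M + M)) = 1 - (M + sqrt(M))/(3*(2*M)) = 1 - (M + sqrt(M))*1/(2*M)/3 = 1 - (M + sqrt(M))/(6*M))
c*(432 + m(H(1, 5))) = -486*(432 + (-sqrt(1 + 2*5) + 5*(1 + 2*5))/(6*(1 + 2*5))) = -486*(432 + (-sqrt(1 + 10) + 5*(1 + 10))/(6*(1 + 10))) = -486*(432 + (1/6)*(-sqrt(11) + 5*11)/11) = -486*(432 + (1/6)*(1/11)*(-sqrt(11) + 55)) = -486*(432 + (1/6)*(1/11)*(55 - sqrt(11))) = -486*(432 + (5/6 - sqrt(11)/66)) = -486*(2597/6 - sqrt(11)/66) = -210357 + 81*sqrt(11)/11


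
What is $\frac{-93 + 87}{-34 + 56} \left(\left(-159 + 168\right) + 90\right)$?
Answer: $-27$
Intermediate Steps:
$\frac{-93 + 87}{-34 + 56} \left(\left(-159 + 168\right) + 90\right) = - \frac{6}{22} \left(9 + 90\right) = \left(-6\right) \frac{1}{22} \cdot 99 = \left(- \frac{3}{11}\right) 99 = -27$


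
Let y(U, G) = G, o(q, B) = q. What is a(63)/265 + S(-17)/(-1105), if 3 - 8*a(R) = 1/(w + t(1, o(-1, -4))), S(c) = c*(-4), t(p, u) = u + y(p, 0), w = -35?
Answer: -59639/992160 ≈ -0.060110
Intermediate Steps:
t(p, u) = u (t(p, u) = u + 0 = u)
S(c) = -4*c
a(R) = 109/288 (a(R) = 3/8 - 1/(8*(-35 - 1)) = 3/8 - 1/8/(-36) = 3/8 - 1/8*(-1/36) = 3/8 + 1/288 = 109/288)
a(63)/265 + S(-17)/(-1105) = (109/288)/265 - 4*(-17)/(-1105) = (109/288)*(1/265) + 68*(-1/1105) = 109/76320 - 4/65 = -59639/992160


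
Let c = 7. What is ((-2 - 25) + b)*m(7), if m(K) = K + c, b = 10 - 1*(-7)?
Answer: -140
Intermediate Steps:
b = 17 (b = 10 + 7 = 17)
m(K) = 7 + K (m(K) = K + 7 = 7 + K)
((-2 - 25) + b)*m(7) = ((-2 - 25) + 17)*(7 + 7) = (-27 + 17)*14 = -10*14 = -140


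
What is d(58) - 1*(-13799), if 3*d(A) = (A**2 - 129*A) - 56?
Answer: 37223/3 ≈ 12408.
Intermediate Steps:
d(A) = -56/3 - 43*A + A**2/3 (d(A) = ((A**2 - 129*A) - 56)/3 = (-56 + A**2 - 129*A)/3 = -56/3 - 43*A + A**2/3)
d(58) - 1*(-13799) = (-56/3 - 43*58 + (1/3)*58**2) - 1*(-13799) = (-56/3 - 2494 + (1/3)*3364) + 13799 = (-56/3 - 2494 + 3364/3) + 13799 = -4174/3 + 13799 = 37223/3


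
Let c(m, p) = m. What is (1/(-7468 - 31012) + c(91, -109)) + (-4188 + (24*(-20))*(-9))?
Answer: 8581039/38480 ≈ 223.00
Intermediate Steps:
(1/(-7468 - 31012) + c(91, -109)) + (-4188 + (24*(-20))*(-9)) = (1/(-7468 - 31012) + 91) + (-4188 + (24*(-20))*(-9)) = (1/(-38480) + 91) + (-4188 - 480*(-9)) = (-1/38480 + 91) + (-4188 + 4320) = 3501679/38480 + 132 = 8581039/38480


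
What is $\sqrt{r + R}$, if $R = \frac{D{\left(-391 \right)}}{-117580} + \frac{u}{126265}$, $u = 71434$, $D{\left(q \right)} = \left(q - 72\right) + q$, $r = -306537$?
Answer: $\frac{i \sqrt{675639401863902291243690}}{1484623870} \approx 553.66 i$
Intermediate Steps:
$D{\left(q \right)} = -72 + 2 q$ ($D{\left(q \right)} = \left(-72 + q\right) + q = -72 + 2 q$)
$R = \frac{850704003}{1484623870}$ ($R = \frac{-72 + 2 \left(-391\right)}{-117580} + \frac{71434}{126265} = \left(-72 - 782\right) \left(- \frac{1}{117580}\right) + 71434 \cdot \frac{1}{126265} = \left(-854\right) \left(- \frac{1}{117580}\right) + \frac{71434}{126265} = \frac{427}{58790} + \frac{71434}{126265} = \frac{850704003}{1484623870} \approx 0.57301$)
$\sqrt{r + R} = \sqrt{-306537 + \frac{850704003}{1484623870}} = \sqrt{- \frac{455091296534187}{1484623870}} = \frac{i \sqrt{675639401863902291243690}}{1484623870}$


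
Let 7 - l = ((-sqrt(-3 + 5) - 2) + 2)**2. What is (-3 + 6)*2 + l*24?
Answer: 126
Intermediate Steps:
l = 5 (l = 7 - ((-sqrt(-3 + 5) - 2) + 2)**2 = 7 - ((-sqrt(2) - 2) + 2)**2 = 7 - ((-2 - sqrt(2)) + 2)**2 = 7 - (-sqrt(2))**2 = 7 - 1*2 = 7 - 2 = 5)
(-3 + 6)*2 + l*24 = (-3 + 6)*2 + 5*24 = 3*2 + 120 = 6 + 120 = 126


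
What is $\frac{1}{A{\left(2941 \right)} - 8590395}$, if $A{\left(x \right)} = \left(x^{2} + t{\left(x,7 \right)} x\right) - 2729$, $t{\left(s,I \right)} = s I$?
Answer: $\frac{1}{60602724} \approx 1.6501 \cdot 10^{-8}$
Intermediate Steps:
$t{\left(s,I \right)} = I s$
$A{\left(x \right)} = -2729 + 8 x^{2}$ ($A{\left(x \right)} = \left(x^{2} + 7 x x\right) - 2729 = \left(x^{2} + 7 x^{2}\right) - 2729 = 8 x^{2} - 2729 = -2729 + 8 x^{2}$)
$\frac{1}{A{\left(2941 \right)} - 8590395} = \frac{1}{\left(-2729 + 8 \cdot 2941^{2}\right) - 8590395} = \frac{1}{\left(-2729 + 8 \cdot 8649481\right) - 8590395} = \frac{1}{\left(-2729 + 69195848\right) - 8590395} = \frac{1}{69193119 - 8590395} = \frac{1}{60602724}$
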